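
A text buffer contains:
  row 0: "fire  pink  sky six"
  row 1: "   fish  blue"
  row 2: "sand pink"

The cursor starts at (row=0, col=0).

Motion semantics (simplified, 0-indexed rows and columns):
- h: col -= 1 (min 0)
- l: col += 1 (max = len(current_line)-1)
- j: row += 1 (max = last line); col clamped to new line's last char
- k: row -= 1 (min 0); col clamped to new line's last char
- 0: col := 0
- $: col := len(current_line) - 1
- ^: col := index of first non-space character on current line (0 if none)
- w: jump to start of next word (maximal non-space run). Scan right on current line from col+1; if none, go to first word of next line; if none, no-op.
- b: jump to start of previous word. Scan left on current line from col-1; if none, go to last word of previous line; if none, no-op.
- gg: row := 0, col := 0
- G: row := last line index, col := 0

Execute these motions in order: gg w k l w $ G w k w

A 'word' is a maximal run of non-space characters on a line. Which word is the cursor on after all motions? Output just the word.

Answer: blue

Derivation:
After 1 (gg): row=0 col=0 char='f'
After 2 (w): row=0 col=6 char='p'
After 3 (k): row=0 col=6 char='p'
After 4 (l): row=0 col=7 char='i'
After 5 (w): row=0 col=12 char='s'
After 6 ($): row=0 col=18 char='x'
After 7 (G): row=2 col=0 char='s'
After 8 (w): row=2 col=5 char='p'
After 9 (k): row=1 col=5 char='s'
After 10 (w): row=1 col=9 char='b'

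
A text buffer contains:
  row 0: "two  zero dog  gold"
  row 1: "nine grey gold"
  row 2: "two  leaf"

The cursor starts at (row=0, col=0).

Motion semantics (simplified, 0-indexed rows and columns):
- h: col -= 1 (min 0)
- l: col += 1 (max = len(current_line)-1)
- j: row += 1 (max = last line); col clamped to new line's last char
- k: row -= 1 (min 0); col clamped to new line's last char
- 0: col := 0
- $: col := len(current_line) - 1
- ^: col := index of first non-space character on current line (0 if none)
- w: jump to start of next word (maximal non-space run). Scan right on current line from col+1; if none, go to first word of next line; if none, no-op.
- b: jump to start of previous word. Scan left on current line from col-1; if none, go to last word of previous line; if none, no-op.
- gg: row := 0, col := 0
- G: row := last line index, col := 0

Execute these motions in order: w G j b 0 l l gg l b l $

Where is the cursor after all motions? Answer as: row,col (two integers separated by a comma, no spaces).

Answer: 0,18

Derivation:
After 1 (w): row=0 col=5 char='z'
After 2 (G): row=2 col=0 char='t'
After 3 (j): row=2 col=0 char='t'
After 4 (b): row=1 col=10 char='g'
After 5 (0): row=1 col=0 char='n'
After 6 (l): row=1 col=1 char='i'
After 7 (l): row=1 col=2 char='n'
After 8 (gg): row=0 col=0 char='t'
After 9 (l): row=0 col=1 char='w'
After 10 (b): row=0 col=0 char='t'
After 11 (l): row=0 col=1 char='w'
After 12 ($): row=0 col=18 char='d'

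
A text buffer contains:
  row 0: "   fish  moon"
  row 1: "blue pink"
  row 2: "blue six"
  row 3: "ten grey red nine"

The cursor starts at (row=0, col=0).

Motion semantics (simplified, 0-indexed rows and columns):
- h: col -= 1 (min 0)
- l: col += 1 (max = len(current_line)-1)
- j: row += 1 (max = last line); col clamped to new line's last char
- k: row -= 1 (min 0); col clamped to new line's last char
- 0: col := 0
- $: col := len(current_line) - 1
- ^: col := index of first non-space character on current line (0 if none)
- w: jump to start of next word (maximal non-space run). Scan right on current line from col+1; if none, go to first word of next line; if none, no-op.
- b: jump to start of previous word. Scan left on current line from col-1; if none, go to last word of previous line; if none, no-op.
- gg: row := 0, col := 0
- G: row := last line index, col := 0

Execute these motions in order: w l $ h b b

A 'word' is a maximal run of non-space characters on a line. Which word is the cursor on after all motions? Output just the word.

Answer: fish

Derivation:
After 1 (w): row=0 col=3 char='f'
After 2 (l): row=0 col=4 char='i'
After 3 ($): row=0 col=12 char='n'
After 4 (h): row=0 col=11 char='o'
After 5 (b): row=0 col=9 char='m'
After 6 (b): row=0 col=3 char='f'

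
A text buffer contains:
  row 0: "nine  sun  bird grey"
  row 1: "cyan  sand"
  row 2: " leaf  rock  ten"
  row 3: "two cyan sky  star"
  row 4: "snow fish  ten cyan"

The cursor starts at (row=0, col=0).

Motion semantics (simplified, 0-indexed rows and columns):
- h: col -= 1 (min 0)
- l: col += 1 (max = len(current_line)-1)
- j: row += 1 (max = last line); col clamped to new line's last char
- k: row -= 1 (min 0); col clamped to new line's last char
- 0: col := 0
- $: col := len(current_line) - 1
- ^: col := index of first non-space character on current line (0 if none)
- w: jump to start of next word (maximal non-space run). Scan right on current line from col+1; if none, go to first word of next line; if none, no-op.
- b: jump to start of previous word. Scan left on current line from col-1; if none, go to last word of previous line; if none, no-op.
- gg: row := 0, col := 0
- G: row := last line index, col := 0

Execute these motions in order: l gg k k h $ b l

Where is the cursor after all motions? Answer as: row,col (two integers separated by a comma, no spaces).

Answer: 0,17

Derivation:
After 1 (l): row=0 col=1 char='i'
After 2 (gg): row=0 col=0 char='n'
After 3 (k): row=0 col=0 char='n'
After 4 (k): row=0 col=0 char='n'
After 5 (h): row=0 col=0 char='n'
After 6 ($): row=0 col=19 char='y'
After 7 (b): row=0 col=16 char='g'
After 8 (l): row=0 col=17 char='r'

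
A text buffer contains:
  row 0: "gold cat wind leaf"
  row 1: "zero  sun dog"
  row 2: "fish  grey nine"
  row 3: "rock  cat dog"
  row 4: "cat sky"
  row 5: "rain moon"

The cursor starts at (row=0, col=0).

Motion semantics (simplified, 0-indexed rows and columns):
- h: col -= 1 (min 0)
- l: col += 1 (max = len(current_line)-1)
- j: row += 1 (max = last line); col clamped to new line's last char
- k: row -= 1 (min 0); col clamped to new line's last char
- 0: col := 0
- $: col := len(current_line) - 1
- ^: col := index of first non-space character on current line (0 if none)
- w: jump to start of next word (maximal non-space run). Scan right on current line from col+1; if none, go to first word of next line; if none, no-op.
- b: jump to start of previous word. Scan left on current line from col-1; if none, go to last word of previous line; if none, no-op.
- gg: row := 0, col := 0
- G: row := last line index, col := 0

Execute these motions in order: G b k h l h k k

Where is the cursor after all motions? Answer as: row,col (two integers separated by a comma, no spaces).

Answer: 1,3

Derivation:
After 1 (G): row=5 col=0 char='r'
After 2 (b): row=4 col=4 char='s'
After 3 (k): row=3 col=4 char='_'
After 4 (h): row=3 col=3 char='k'
After 5 (l): row=3 col=4 char='_'
After 6 (h): row=3 col=3 char='k'
After 7 (k): row=2 col=3 char='h'
After 8 (k): row=1 col=3 char='o'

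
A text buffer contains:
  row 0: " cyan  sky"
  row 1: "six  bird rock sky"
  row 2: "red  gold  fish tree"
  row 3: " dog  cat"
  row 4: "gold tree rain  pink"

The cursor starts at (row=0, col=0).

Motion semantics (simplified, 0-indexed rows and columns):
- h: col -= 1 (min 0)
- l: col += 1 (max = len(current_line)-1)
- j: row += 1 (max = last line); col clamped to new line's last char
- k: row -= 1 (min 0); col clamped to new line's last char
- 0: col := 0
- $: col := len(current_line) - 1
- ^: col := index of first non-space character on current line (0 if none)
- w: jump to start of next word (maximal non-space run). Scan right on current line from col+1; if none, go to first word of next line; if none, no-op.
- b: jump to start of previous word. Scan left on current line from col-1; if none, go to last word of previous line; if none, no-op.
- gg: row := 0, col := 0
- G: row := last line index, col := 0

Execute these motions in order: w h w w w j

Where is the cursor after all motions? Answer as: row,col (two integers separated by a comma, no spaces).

Answer: 2,0

Derivation:
After 1 (w): row=0 col=1 char='c'
After 2 (h): row=0 col=0 char='_'
After 3 (w): row=0 col=1 char='c'
After 4 (w): row=0 col=7 char='s'
After 5 (w): row=1 col=0 char='s'
After 6 (j): row=2 col=0 char='r'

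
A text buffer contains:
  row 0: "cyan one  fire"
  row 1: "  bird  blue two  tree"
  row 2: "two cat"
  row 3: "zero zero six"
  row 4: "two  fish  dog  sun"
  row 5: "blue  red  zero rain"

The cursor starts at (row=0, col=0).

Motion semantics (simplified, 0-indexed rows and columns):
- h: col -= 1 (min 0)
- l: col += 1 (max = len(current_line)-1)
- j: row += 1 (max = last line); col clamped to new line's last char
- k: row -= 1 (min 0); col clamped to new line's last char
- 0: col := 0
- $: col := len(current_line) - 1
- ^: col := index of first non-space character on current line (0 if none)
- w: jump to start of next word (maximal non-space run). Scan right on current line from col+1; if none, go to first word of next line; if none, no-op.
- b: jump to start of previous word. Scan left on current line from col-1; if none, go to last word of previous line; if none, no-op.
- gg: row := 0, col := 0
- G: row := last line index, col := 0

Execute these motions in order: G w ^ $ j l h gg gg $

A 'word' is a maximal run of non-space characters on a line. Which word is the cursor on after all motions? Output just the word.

After 1 (G): row=5 col=0 char='b'
After 2 (w): row=5 col=6 char='r'
After 3 (^): row=5 col=0 char='b'
After 4 ($): row=5 col=19 char='n'
After 5 (j): row=5 col=19 char='n'
After 6 (l): row=5 col=19 char='n'
After 7 (h): row=5 col=18 char='i'
After 8 (gg): row=0 col=0 char='c'
After 9 (gg): row=0 col=0 char='c'
After 10 ($): row=0 col=13 char='e'

Answer: fire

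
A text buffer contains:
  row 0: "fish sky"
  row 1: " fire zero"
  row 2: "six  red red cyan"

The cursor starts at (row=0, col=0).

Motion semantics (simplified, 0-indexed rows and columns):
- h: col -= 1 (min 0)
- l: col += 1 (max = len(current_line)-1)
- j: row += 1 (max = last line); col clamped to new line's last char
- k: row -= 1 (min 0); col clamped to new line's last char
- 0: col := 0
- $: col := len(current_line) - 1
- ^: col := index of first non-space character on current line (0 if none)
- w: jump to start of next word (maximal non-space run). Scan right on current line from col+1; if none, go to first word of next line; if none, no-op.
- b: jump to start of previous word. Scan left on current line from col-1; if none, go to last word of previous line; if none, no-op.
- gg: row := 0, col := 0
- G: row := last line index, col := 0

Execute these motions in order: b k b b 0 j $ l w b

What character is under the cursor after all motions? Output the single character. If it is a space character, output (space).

Answer: z

Derivation:
After 1 (b): row=0 col=0 char='f'
After 2 (k): row=0 col=0 char='f'
After 3 (b): row=0 col=0 char='f'
After 4 (b): row=0 col=0 char='f'
After 5 (0): row=0 col=0 char='f'
After 6 (j): row=1 col=0 char='_'
After 7 ($): row=1 col=9 char='o'
After 8 (l): row=1 col=9 char='o'
After 9 (w): row=2 col=0 char='s'
After 10 (b): row=1 col=6 char='z'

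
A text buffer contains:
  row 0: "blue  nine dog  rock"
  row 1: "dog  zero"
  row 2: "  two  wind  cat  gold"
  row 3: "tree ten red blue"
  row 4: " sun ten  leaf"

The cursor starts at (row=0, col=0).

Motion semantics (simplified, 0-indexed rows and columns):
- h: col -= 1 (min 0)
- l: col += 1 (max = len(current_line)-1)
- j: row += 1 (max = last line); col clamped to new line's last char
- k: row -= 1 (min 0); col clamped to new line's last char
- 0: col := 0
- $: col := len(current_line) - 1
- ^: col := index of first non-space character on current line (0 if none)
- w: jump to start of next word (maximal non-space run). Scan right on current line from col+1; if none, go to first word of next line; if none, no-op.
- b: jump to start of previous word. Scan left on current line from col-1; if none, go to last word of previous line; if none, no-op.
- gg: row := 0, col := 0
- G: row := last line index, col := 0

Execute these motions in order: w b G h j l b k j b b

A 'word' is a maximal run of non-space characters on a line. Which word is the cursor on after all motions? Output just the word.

After 1 (w): row=0 col=6 char='n'
After 2 (b): row=0 col=0 char='b'
After 3 (G): row=4 col=0 char='_'
After 4 (h): row=4 col=0 char='_'
After 5 (j): row=4 col=0 char='_'
After 6 (l): row=4 col=1 char='s'
After 7 (b): row=3 col=13 char='b'
After 8 (k): row=2 col=13 char='c'
After 9 (j): row=3 col=13 char='b'
After 10 (b): row=3 col=9 char='r'
After 11 (b): row=3 col=5 char='t'

Answer: ten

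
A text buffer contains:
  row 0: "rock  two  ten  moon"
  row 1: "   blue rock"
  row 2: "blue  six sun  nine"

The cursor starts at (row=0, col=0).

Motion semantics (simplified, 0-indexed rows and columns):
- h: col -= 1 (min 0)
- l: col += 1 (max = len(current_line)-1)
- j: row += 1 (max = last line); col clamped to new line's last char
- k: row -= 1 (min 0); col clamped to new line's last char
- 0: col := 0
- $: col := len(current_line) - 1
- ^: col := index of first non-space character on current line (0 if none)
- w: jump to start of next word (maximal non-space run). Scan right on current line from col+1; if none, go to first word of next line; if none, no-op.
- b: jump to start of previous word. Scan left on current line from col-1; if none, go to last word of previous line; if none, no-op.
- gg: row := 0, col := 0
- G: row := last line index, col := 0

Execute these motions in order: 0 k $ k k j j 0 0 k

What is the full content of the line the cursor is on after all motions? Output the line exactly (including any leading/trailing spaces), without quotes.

Answer:    blue rock

Derivation:
After 1 (0): row=0 col=0 char='r'
After 2 (k): row=0 col=0 char='r'
After 3 ($): row=0 col=19 char='n'
After 4 (k): row=0 col=19 char='n'
After 5 (k): row=0 col=19 char='n'
After 6 (j): row=1 col=11 char='k'
After 7 (j): row=2 col=11 char='u'
After 8 (0): row=2 col=0 char='b'
After 9 (0): row=2 col=0 char='b'
After 10 (k): row=1 col=0 char='_'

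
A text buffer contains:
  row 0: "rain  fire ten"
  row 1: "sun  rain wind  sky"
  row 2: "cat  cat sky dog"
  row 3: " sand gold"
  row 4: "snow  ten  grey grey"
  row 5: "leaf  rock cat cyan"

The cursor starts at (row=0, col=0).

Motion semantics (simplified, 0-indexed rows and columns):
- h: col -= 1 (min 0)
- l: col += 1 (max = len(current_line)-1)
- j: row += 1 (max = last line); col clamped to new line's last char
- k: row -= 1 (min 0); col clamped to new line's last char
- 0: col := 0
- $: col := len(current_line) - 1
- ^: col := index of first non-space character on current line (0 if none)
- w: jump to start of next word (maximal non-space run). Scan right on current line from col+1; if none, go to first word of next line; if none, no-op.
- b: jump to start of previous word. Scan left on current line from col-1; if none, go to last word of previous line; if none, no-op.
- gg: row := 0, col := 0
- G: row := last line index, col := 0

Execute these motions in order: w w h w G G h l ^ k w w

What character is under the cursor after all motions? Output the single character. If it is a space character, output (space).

After 1 (w): row=0 col=6 char='f'
After 2 (w): row=0 col=11 char='t'
After 3 (h): row=0 col=10 char='_'
After 4 (w): row=0 col=11 char='t'
After 5 (G): row=5 col=0 char='l'
After 6 (G): row=5 col=0 char='l'
After 7 (h): row=5 col=0 char='l'
After 8 (l): row=5 col=1 char='e'
After 9 (^): row=5 col=0 char='l'
After 10 (k): row=4 col=0 char='s'
After 11 (w): row=4 col=6 char='t'
After 12 (w): row=4 col=11 char='g'

Answer: g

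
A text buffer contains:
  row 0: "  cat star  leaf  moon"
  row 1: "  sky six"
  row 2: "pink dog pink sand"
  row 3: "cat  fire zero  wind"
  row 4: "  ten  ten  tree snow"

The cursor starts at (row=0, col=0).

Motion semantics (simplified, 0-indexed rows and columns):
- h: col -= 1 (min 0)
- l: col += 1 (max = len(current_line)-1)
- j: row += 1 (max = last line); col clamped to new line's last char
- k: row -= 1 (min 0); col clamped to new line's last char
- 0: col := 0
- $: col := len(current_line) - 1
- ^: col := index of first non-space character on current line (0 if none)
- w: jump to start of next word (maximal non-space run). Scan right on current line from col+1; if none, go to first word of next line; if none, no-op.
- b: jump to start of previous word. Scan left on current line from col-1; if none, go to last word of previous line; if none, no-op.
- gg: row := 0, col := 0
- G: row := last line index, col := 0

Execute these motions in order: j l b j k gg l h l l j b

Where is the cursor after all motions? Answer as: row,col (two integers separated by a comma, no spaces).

After 1 (j): row=1 col=0 char='_'
After 2 (l): row=1 col=1 char='_'
After 3 (b): row=0 col=18 char='m'
After 4 (j): row=1 col=8 char='x'
After 5 (k): row=0 col=8 char='a'
After 6 (gg): row=0 col=0 char='_'
After 7 (l): row=0 col=1 char='_'
After 8 (h): row=0 col=0 char='_'
After 9 (l): row=0 col=1 char='_'
After 10 (l): row=0 col=2 char='c'
After 11 (j): row=1 col=2 char='s'
After 12 (b): row=0 col=18 char='m'

Answer: 0,18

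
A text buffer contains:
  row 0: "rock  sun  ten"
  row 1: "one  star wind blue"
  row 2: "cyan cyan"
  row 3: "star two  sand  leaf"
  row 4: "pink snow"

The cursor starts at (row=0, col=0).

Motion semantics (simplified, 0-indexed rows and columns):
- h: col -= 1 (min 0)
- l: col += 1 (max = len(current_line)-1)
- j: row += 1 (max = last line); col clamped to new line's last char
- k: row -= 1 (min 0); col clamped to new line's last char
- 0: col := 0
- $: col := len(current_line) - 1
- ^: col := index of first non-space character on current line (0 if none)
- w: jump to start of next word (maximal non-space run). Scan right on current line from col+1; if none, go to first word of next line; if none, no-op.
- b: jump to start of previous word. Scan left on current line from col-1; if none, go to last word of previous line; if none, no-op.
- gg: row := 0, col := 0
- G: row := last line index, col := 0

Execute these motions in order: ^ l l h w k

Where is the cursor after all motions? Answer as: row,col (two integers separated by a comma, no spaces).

After 1 (^): row=0 col=0 char='r'
After 2 (l): row=0 col=1 char='o'
After 3 (l): row=0 col=2 char='c'
After 4 (h): row=0 col=1 char='o'
After 5 (w): row=0 col=6 char='s'
After 6 (k): row=0 col=6 char='s'

Answer: 0,6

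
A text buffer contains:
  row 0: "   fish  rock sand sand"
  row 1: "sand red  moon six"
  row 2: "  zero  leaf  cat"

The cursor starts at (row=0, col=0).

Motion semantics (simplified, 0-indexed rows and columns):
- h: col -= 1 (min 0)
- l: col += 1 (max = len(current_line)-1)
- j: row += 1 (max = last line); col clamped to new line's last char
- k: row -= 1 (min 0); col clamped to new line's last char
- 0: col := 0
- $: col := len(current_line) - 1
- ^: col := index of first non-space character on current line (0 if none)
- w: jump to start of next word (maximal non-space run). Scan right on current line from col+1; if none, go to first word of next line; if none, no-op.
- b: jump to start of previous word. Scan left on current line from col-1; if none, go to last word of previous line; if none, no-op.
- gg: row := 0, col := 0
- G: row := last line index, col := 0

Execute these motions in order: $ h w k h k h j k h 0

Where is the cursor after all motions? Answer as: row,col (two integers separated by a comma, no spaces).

Answer: 0,0

Derivation:
After 1 ($): row=0 col=22 char='d'
After 2 (h): row=0 col=21 char='n'
After 3 (w): row=1 col=0 char='s'
After 4 (k): row=0 col=0 char='_'
After 5 (h): row=0 col=0 char='_'
After 6 (k): row=0 col=0 char='_'
After 7 (h): row=0 col=0 char='_'
After 8 (j): row=1 col=0 char='s'
After 9 (k): row=0 col=0 char='_'
After 10 (h): row=0 col=0 char='_'
After 11 (0): row=0 col=0 char='_'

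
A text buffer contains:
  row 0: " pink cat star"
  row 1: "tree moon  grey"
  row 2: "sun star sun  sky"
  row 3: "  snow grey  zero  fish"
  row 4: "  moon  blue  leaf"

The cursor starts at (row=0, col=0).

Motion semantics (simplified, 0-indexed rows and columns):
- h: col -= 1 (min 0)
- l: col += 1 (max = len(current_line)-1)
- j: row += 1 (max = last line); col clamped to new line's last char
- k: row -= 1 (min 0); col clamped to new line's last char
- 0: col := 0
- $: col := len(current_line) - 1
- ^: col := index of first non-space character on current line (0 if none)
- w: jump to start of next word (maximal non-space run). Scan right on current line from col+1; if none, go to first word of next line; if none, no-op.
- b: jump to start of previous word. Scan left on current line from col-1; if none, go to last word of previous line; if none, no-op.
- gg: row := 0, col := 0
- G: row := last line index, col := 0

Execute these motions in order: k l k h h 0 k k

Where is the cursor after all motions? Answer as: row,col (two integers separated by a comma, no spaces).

After 1 (k): row=0 col=0 char='_'
After 2 (l): row=0 col=1 char='p'
After 3 (k): row=0 col=1 char='p'
After 4 (h): row=0 col=0 char='_'
After 5 (h): row=0 col=0 char='_'
After 6 (0): row=0 col=0 char='_'
After 7 (k): row=0 col=0 char='_'
After 8 (k): row=0 col=0 char='_'

Answer: 0,0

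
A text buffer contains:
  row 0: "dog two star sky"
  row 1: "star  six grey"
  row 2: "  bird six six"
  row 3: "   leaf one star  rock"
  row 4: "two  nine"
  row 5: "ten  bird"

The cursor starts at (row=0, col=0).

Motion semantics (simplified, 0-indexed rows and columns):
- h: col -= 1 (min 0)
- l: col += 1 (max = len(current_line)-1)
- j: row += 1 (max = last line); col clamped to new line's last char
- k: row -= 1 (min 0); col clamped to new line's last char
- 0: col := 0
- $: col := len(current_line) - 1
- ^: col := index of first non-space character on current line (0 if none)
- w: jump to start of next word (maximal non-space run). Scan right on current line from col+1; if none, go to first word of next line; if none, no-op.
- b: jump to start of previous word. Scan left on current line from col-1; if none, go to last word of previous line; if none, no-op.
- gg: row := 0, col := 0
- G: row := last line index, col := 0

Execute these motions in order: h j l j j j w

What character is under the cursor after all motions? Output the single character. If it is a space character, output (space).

Answer: n

Derivation:
After 1 (h): row=0 col=0 char='d'
After 2 (j): row=1 col=0 char='s'
After 3 (l): row=1 col=1 char='t'
After 4 (j): row=2 col=1 char='_'
After 5 (j): row=3 col=1 char='_'
After 6 (j): row=4 col=1 char='w'
After 7 (w): row=4 col=5 char='n'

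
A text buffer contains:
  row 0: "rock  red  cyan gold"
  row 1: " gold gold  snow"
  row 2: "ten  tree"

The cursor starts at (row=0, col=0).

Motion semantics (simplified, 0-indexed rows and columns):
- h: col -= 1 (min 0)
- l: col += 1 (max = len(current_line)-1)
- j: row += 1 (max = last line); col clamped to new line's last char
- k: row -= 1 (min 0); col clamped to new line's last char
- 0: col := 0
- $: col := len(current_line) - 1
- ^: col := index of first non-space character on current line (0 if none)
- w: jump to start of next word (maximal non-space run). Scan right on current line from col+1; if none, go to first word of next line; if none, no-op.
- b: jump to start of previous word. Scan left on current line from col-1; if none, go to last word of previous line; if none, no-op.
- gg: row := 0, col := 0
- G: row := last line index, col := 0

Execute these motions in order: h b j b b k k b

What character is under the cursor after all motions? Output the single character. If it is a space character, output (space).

Answer: r

Derivation:
After 1 (h): row=0 col=0 char='r'
After 2 (b): row=0 col=0 char='r'
After 3 (j): row=1 col=0 char='_'
After 4 (b): row=0 col=16 char='g'
After 5 (b): row=0 col=11 char='c'
After 6 (k): row=0 col=11 char='c'
After 7 (k): row=0 col=11 char='c'
After 8 (b): row=0 col=6 char='r'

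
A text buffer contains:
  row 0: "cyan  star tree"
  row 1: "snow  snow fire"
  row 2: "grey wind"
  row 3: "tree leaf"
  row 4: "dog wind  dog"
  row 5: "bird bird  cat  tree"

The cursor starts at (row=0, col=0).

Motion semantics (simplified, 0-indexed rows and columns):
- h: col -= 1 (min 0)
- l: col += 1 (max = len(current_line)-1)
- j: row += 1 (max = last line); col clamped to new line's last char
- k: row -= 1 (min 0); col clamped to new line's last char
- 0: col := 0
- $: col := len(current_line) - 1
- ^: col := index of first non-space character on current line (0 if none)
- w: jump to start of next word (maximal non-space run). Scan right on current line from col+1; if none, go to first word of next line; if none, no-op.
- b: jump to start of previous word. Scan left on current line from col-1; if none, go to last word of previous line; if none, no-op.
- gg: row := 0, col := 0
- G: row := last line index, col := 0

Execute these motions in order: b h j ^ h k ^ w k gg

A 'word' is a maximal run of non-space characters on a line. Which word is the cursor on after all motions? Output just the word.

After 1 (b): row=0 col=0 char='c'
After 2 (h): row=0 col=0 char='c'
After 3 (j): row=1 col=0 char='s'
After 4 (^): row=1 col=0 char='s'
After 5 (h): row=1 col=0 char='s'
After 6 (k): row=0 col=0 char='c'
After 7 (^): row=0 col=0 char='c'
After 8 (w): row=0 col=6 char='s'
After 9 (k): row=0 col=6 char='s'
After 10 (gg): row=0 col=0 char='c'

Answer: cyan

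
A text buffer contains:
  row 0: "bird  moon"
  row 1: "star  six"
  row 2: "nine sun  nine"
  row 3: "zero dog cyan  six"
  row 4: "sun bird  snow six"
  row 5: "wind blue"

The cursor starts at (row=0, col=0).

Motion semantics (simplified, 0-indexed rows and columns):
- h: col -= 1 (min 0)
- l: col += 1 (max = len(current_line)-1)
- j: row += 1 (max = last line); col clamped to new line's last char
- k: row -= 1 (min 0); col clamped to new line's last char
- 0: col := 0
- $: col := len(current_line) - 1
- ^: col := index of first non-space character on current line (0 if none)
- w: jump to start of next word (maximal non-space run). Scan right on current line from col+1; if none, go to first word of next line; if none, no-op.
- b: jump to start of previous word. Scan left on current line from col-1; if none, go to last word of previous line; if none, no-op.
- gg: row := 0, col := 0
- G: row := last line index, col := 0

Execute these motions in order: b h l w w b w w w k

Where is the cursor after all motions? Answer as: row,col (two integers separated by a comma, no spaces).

After 1 (b): row=0 col=0 char='b'
After 2 (h): row=0 col=0 char='b'
After 3 (l): row=0 col=1 char='i'
After 4 (w): row=0 col=6 char='m'
After 5 (w): row=1 col=0 char='s'
After 6 (b): row=0 col=6 char='m'
After 7 (w): row=1 col=0 char='s'
After 8 (w): row=1 col=6 char='s'
After 9 (w): row=2 col=0 char='n'
After 10 (k): row=1 col=0 char='s'

Answer: 1,0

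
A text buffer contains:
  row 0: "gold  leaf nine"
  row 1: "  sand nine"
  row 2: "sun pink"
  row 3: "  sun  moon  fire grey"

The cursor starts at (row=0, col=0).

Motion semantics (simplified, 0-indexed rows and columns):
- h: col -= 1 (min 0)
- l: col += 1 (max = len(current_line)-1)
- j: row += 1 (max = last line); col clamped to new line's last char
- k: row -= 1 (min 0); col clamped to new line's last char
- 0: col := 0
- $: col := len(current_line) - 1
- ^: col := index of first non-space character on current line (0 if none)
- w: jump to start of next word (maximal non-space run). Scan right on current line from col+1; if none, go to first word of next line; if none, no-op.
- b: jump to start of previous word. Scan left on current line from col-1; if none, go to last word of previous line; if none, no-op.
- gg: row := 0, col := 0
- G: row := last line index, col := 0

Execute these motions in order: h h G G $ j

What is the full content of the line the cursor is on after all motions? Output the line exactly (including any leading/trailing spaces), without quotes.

Answer:   sun  moon  fire grey

Derivation:
After 1 (h): row=0 col=0 char='g'
After 2 (h): row=0 col=0 char='g'
After 3 (G): row=3 col=0 char='_'
After 4 (G): row=3 col=0 char='_'
After 5 ($): row=3 col=21 char='y'
After 6 (j): row=3 col=21 char='y'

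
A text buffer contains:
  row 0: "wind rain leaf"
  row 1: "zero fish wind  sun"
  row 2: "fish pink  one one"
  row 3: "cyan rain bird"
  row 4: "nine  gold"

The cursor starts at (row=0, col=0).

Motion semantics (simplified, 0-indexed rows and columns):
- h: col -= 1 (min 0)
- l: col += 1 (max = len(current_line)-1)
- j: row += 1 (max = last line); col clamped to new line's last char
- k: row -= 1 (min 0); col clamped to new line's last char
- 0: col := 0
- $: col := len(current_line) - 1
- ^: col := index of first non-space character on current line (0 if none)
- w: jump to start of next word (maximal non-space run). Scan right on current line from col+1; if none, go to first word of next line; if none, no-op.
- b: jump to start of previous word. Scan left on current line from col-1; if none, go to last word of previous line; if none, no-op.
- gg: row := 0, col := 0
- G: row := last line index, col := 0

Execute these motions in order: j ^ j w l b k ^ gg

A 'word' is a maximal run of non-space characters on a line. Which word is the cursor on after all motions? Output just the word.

Answer: wind

Derivation:
After 1 (j): row=1 col=0 char='z'
After 2 (^): row=1 col=0 char='z'
After 3 (j): row=2 col=0 char='f'
After 4 (w): row=2 col=5 char='p'
After 5 (l): row=2 col=6 char='i'
After 6 (b): row=2 col=5 char='p'
After 7 (k): row=1 col=5 char='f'
After 8 (^): row=1 col=0 char='z'
After 9 (gg): row=0 col=0 char='w'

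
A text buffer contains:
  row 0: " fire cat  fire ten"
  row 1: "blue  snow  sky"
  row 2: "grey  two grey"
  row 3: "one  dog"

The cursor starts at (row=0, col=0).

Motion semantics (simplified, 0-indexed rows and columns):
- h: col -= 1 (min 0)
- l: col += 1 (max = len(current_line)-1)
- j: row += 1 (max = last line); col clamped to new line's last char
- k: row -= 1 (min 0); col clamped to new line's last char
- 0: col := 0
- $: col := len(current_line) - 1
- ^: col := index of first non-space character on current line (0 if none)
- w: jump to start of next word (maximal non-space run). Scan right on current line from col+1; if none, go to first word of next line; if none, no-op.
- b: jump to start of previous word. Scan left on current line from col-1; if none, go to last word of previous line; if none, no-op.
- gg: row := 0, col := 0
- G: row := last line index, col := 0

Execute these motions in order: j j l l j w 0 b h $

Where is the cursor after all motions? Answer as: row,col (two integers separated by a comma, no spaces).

After 1 (j): row=1 col=0 char='b'
After 2 (j): row=2 col=0 char='g'
After 3 (l): row=2 col=1 char='r'
After 4 (l): row=2 col=2 char='e'
After 5 (j): row=3 col=2 char='e'
After 6 (w): row=3 col=5 char='d'
After 7 (0): row=3 col=0 char='o'
After 8 (b): row=2 col=10 char='g'
After 9 (h): row=2 col=9 char='_'
After 10 ($): row=2 col=13 char='y'

Answer: 2,13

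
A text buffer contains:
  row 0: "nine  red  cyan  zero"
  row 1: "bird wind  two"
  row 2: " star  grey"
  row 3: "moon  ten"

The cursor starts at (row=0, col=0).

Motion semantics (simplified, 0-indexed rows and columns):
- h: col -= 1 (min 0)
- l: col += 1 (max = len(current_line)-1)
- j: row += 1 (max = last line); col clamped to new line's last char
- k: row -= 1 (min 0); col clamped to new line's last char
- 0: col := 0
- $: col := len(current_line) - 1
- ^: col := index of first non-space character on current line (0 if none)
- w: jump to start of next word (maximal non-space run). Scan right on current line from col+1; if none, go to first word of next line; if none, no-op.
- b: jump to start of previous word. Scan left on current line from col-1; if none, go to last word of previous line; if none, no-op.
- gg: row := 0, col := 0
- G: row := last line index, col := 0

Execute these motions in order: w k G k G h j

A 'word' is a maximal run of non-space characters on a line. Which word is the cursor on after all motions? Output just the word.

After 1 (w): row=0 col=6 char='r'
After 2 (k): row=0 col=6 char='r'
After 3 (G): row=3 col=0 char='m'
After 4 (k): row=2 col=0 char='_'
After 5 (G): row=3 col=0 char='m'
After 6 (h): row=3 col=0 char='m'
After 7 (j): row=3 col=0 char='m'

Answer: moon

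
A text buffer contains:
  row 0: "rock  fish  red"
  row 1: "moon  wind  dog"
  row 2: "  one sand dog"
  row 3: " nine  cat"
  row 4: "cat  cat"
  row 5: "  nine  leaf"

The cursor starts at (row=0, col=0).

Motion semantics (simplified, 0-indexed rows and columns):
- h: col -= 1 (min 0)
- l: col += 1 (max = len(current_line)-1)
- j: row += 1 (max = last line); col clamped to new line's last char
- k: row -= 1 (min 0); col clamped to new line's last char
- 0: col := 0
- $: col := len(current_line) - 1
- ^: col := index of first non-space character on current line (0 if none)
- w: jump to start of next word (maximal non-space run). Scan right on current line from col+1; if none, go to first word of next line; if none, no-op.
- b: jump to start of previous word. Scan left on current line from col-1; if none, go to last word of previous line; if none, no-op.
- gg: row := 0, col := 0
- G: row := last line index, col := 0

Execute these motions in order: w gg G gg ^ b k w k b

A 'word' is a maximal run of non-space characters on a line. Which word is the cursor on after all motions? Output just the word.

Answer: rock

Derivation:
After 1 (w): row=0 col=6 char='f'
After 2 (gg): row=0 col=0 char='r'
After 3 (G): row=5 col=0 char='_'
After 4 (gg): row=0 col=0 char='r'
After 5 (^): row=0 col=0 char='r'
After 6 (b): row=0 col=0 char='r'
After 7 (k): row=0 col=0 char='r'
After 8 (w): row=0 col=6 char='f'
After 9 (k): row=0 col=6 char='f'
After 10 (b): row=0 col=0 char='r'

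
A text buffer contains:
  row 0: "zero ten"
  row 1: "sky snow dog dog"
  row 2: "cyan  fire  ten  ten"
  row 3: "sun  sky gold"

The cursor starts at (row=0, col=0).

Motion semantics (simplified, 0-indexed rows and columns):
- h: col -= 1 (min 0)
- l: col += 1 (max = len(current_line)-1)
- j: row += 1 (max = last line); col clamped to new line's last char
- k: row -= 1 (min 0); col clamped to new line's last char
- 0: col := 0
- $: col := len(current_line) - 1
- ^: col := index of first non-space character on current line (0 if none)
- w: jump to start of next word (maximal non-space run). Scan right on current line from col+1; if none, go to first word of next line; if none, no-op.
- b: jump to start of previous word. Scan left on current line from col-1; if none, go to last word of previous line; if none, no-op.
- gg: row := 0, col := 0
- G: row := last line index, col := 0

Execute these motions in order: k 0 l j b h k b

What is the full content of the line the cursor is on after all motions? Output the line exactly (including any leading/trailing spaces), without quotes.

After 1 (k): row=0 col=0 char='z'
After 2 (0): row=0 col=0 char='z'
After 3 (l): row=0 col=1 char='e'
After 4 (j): row=1 col=1 char='k'
After 5 (b): row=1 col=0 char='s'
After 6 (h): row=1 col=0 char='s'
After 7 (k): row=0 col=0 char='z'
After 8 (b): row=0 col=0 char='z'

Answer: zero ten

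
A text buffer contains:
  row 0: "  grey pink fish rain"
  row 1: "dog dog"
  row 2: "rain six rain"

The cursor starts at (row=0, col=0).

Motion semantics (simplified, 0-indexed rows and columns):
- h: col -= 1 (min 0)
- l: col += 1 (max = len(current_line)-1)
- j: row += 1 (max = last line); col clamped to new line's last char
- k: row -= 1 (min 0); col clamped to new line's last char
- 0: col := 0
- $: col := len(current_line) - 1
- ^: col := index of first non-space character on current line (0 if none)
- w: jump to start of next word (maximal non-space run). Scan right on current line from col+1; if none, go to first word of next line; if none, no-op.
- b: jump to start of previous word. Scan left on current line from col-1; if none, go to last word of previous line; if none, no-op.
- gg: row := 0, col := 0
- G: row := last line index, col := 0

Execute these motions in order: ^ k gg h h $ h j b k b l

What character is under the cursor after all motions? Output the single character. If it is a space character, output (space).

Answer: r

Derivation:
After 1 (^): row=0 col=2 char='g'
After 2 (k): row=0 col=2 char='g'
After 3 (gg): row=0 col=0 char='_'
After 4 (h): row=0 col=0 char='_'
After 5 (h): row=0 col=0 char='_'
After 6 ($): row=0 col=20 char='n'
After 7 (h): row=0 col=19 char='i'
After 8 (j): row=1 col=6 char='g'
After 9 (b): row=1 col=4 char='d'
After 10 (k): row=0 col=4 char='e'
After 11 (b): row=0 col=2 char='g'
After 12 (l): row=0 col=3 char='r'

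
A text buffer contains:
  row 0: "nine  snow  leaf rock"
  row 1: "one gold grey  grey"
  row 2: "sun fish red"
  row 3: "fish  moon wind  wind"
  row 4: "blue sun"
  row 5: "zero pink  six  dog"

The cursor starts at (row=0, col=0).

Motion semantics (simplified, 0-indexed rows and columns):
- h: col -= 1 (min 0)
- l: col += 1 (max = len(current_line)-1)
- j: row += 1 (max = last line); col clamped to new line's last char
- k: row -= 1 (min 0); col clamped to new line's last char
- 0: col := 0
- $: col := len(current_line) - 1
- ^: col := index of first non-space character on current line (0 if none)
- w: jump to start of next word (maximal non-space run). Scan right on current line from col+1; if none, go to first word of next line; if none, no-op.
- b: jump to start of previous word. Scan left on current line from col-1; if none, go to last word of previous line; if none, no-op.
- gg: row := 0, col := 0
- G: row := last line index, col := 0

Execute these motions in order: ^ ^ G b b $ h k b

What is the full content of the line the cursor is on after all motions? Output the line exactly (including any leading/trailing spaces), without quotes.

Answer: fish  moon wind  wind

Derivation:
After 1 (^): row=0 col=0 char='n'
After 2 (^): row=0 col=0 char='n'
After 3 (G): row=5 col=0 char='z'
After 4 (b): row=4 col=5 char='s'
After 5 (b): row=4 col=0 char='b'
After 6 ($): row=4 col=7 char='n'
After 7 (h): row=4 col=6 char='u'
After 8 (k): row=3 col=6 char='m'
After 9 (b): row=3 col=0 char='f'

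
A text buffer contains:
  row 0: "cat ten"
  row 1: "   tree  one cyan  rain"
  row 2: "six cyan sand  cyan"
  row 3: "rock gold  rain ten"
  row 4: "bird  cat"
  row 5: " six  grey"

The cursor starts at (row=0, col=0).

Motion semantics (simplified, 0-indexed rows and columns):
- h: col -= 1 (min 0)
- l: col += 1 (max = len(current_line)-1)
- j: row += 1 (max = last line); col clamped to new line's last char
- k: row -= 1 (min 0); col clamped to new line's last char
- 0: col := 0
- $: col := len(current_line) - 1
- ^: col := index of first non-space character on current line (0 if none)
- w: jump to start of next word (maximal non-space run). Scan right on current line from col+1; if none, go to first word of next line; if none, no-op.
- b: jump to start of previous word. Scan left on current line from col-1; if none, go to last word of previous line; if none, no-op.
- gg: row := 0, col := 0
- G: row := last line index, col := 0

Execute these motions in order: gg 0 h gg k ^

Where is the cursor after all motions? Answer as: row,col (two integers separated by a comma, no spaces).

Answer: 0,0

Derivation:
After 1 (gg): row=0 col=0 char='c'
After 2 (0): row=0 col=0 char='c'
After 3 (h): row=0 col=0 char='c'
After 4 (gg): row=0 col=0 char='c'
After 5 (k): row=0 col=0 char='c'
After 6 (^): row=0 col=0 char='c'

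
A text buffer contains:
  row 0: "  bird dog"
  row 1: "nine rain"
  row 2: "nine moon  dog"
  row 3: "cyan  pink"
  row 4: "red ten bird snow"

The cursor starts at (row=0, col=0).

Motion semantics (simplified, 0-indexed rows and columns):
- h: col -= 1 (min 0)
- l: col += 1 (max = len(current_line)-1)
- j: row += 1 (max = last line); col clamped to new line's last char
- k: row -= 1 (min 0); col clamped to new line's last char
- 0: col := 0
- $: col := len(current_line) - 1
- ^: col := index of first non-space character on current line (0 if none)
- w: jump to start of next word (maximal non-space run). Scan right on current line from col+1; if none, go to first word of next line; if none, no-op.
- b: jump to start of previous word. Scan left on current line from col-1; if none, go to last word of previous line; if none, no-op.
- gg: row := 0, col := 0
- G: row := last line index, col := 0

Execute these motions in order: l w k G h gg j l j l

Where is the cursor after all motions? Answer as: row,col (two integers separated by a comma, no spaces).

After 1 (l): row=0 col=1 char='_'
After 2 (w): row=0 col=2 char='b'
After 3 (k): row=0 col=2 char='b'
After 4 (G): row=4 col=0 char='r'
After 5 (h): row=4 col=0 char='r'
After 6 (gg): row=0 col=0 char='_'
After 7 (j): row=1 col=0 char='n'
After 8 (l): row=1 col=1 char='i'
After 9 (j): row=2 col=1 char='i'
After 10 (l): row=2 col=2 char='n'

Answer: 2,2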